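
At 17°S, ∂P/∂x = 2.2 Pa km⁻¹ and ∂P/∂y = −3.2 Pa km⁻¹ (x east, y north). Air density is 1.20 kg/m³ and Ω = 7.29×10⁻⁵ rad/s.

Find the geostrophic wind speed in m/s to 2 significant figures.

76 m/s

Coriolis parameter at 17°S:
f = 2Ω sin φ = 2 × 7.29×10⁻⁵ × sin 17° = 4.26×10⁻⁵ s⁻¹
In the Southern Hemisphere f is negative: f = −4.26×10⁻⁵ s⁻¹.
Component geostrophic relations (x east, y north):
u_g = −(1/(fρ)) ∂P/∂y,  v_g = (1/(fρ)) ∂P/∂x
u_g = −(−3.2×10⁻³)/(−4.26×10⁻⁵ × 1.20) = −62.6 m/s;  v_g = (2.2×10⁻³)/(−4.26×10⁻⁵ × 1.20) = −43.0 m/s
|V_g| = √(u_g² + v_g²) = 75.9 m/s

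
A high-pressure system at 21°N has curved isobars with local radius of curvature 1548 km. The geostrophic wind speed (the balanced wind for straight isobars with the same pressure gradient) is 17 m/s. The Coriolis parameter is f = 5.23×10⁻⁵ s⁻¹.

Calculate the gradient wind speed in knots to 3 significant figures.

Around a high, pressure-gradient force acts outward with centrifugal, so Coriolis balances both:
fV = (1/ρ)|∂P/∂n| + V²/R  →  V² − fR·V + fR·V_g = 0
With fR = 5.23×10⁻⁵ × 1548×10³ m = 81.0 m/s:
V = [fR − √((fR)² − 4 fR V_g)]/2 = [81.0 − √(81.0² − 4×81.0×17)]/2 = 24.3 m/s
Supergeostrophic (V > V_g = 17 m/s), as expected around a high.
Converting: 24.3 m/s × 1.944 = 47.2 knots

47.2 knots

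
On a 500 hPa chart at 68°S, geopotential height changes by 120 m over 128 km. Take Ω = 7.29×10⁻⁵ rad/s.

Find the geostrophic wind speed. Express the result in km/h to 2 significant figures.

Coriolis parameter at 68°S:
f = 2Ω sin φ = 2 × 7.29×10⁻⁵ × sin 68° = 1.35×10⁻⁴ s⁻¹
Height gradient: |∂Z/∂n| = 120 m / 128000 m = 9.38×10⁻⁴
On a pressure surface, geostrophic balance gives V_g = (g/f)|∂Z/∂n|:
V_g = 9.81 × 9.38×10⁻⁴ / 1.35×10⁻⁴ = 68.0 m/s
Converting: 68.0 m/s × 3.6 = 240 km/h

240 km/h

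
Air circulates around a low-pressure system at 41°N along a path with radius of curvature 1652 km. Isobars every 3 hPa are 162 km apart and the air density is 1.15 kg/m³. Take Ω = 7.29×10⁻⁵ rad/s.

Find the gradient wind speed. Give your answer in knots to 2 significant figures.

Coriolis parameter at 41°N:
f = 2Ω sin φ = 2 × 7.29×10⁻⁵ × sin 41° = 9.57×10⁻⁵ s⁻¹
Pressure gradient: |∂P/∂n| = 300 Pa / 162000 m = 1.85×10⁻³ Pa/m
Geostrophic speed: V_g = |∂P/∂n|/(fρ) = 1.85×10⁻³/(9.57×10⁻⁵ × 1.15) = 16.8 m/s
Around a low, centrifugal force acts outward with Coriolis, so pressure-gradient force balances both:
(1/ρ)|∂P/∂n| = fV + V²/R  →  V² + fR·V − fR·V_g = 0
With fR = 9.57×10⁻⁵ × 1652×10³ m = 158 m/s:
V = [−fR + √((fR)² + 4 fR V_g)]/2 = [−158 + √(158² + 4×158×16.8)]/2 = 15.3 m/s
Subgeostrophic (V < V_g = 16.8 m/s), as expected around a low.
Converting: 15.3 m/s × 1.944 = 30 knots

30 knots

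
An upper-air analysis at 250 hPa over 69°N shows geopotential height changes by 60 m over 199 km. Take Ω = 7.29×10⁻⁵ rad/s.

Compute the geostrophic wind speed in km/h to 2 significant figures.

Coriolis parameter at 69°N:
f = 2Ω sin φ = 2 × 7.29×10⁻⁵ × sin 69° = 1.36×10⁻⁴ s⁻¹
Height gradient: |∂Z/∂n| = 60 m / 199000 m = 3.02×10⁻⁴
On a pressure surface, geostrophic balance gives V_g = (g/f)|∂Z/∂n|:
V_g = 9.81 × 3.02×10⁻⁴ / 1.36×10⁻⁴ = 21.7 m/s
Converting: 21.7 m/s × 3.6 = 78 km/h

78 km/h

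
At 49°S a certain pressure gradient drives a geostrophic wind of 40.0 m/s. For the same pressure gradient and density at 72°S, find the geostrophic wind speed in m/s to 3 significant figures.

With the same pressure gradient and density, V_g ∝ 1/f ∝ 1/sin φ.
V₂ = V₁ · sin φ₁ / sin φ₂ = 40.0 × sin 49° / sin 72°
V₂ = 40.0 × 0.7547/0.9511 = 31.7 m/s

31.7 m/s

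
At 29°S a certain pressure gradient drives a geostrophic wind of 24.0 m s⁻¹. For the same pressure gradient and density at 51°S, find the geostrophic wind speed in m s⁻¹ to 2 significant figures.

15 m s⁻¹

With the same pressure gradient and density, V_g ∝ 1/f ∝ 1/sin φ.
V₂ = V₁ · sin φ₁ / sin φ₂ = 24.0 × sin 29° / sin 51°
V₂ = 24.0 × 0.4848/0.7771 = 15 m s⁻¹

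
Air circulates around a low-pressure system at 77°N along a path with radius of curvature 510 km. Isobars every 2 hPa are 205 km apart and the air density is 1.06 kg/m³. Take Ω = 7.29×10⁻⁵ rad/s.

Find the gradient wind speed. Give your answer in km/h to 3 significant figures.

Coriolis parameter at 77°N:
f = 2Ω sin φ = 2 × 7.29×10⁻⁵ × sin 77° = 1.42×10⁻⁴ s⁻¹
Pressure gradient: |∂P/∂n| = 200 Pa / 205000 m = 9.76×10⁻⁴ Pa/m
Geostrophic speed: V_g = |∂P/∂n|/(fρ) = 9.76×10⁻⁴/(1.42×10⁻⁴ × 1.06) = 6.48 m/s
Around a low, centrifugal force acts outward with Coriolis, so pressure-gradient force balances both:
(1/ρ)|∂P/∂n| = fV + V²/R  →  V² + fR·V − fR·V_g = 0
With fR = 1.42×10⁻⁴ × 510×10³ m = 72.5 m/s:
V = [−fR + √((fR)² + 4 fR V_g)]/2 = [−72.5 + √(72.5² + 4×72.5×6.48)]/2 = 5.98 m/s
Subgeostrophic (V < V_g = 6.48 m/s), as expected around a low.
Converting: 5.98 m/s × 3.6 = 21.5 km/h

21.5 km/h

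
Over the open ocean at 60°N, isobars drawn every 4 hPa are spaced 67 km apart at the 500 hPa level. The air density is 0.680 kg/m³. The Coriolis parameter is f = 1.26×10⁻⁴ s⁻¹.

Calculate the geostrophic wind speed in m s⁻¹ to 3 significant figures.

69.7 m s⁻¹

Pressure gradient: |∂P/∂n| = 400 Pa / 67000 m = 5.97×10⁻³ Pa/m
Geostrophic balance (pressure-gradient force = Coriolis force):
V_g = (1/(fρ)) |∂P/∂n| = 5.97×10⁻³ / (1.26×10⁻⁴ × 0.680) = 69.7 m/s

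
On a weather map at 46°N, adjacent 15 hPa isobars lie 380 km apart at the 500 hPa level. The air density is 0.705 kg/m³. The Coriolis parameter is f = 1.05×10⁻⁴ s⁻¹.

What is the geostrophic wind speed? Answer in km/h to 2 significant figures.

Pressure gradient: |∂P/∂n| = 1500 Pa / 380000 m = 3.95×10⁻³ Pa/m
Geostrophic balance (pressure-gradient force = Coriolis force):
V_g = (1/(fρ)) |∂P/∂n| = 3.95×10⁻³ / (1.05×10⁻⁴ × 0.705) = 53.3 m/s
Converting: 53.3 m/s × 3.6 = 190 km/h

190 km/h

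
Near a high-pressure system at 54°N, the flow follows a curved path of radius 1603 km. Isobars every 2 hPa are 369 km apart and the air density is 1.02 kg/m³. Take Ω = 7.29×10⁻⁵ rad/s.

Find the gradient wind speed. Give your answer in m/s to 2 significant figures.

Coriolis parameter at 54°N:
f = 2Ω sin φ = 2 × 7.29×10⁻⁵ × sin 54° = 1.18×10⁻⁴ s⁻¹
Pressure gradient: |∂P/∂n| = 200 Pa / 369000 m = 5.42×10⁻⁴ Pa/m
Geostrophic speed: V_g = |∂P/∂n|/(fρ) = 5.42×10⁻⁴/(1.18×10⁻⁴ × 1.02) = 4.50 m/s
Around a high, pressure-gradient force acts outward with centrifugal, so Coriolis balances both:
fV = (1/ρ)|∂P/∂n| + V²/R  →  V² − fR·V + fR·V_g = 0
With fR = 1.18×10⁻⁴ × 1603×10³ m = 189 m/s:
V = [fR − √((fR)² − 4 fR V_g)]/2 = [189 − √(189² − 4×189×4.5)]/2 = 4.62 m/s
Supergeostrophic (V > V_g = 4.5 m/s), as expected around a high.

4.6 m/s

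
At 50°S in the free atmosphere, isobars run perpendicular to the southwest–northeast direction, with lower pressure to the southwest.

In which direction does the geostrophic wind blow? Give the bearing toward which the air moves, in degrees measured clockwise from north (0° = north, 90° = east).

135°

The pressure-gradient force points toward the southwest (bearing 225°).
Geostrophic balance: in the Southern Hemisphere the Coriolis force deflects motion to the left, so the geostrophic wind blows 90° to the left of the pressure-gradient force (low pressure on the right).
Rotating 225° by 90° counterclockwise gives 135° — the wind blows toward the southeast.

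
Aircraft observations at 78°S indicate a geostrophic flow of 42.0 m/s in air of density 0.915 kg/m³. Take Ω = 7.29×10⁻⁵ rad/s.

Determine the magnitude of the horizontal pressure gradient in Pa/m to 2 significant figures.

Coriolis parameter at 78°S:
f = 2Ω sin φ = 2 × 7.29×10⁻⁵ × sin 78° = 1.43×10⁻⁴ s⁻¹
Geostrophic balance rearranged: |∂P/∂n| = f ρ V_g
|∂P/∂n| = 1.43×10⁻⁴ × 0.915 × 42.0 = 5.48×10⁻³ Pa/m

5.5×10⁻³ Pa/m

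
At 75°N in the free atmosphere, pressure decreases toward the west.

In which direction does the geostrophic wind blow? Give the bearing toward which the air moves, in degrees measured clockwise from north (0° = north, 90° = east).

000°

The pressure-gradient force points toward the west (bearing 270°).
Geostrophic balance: in the Northern Hemisphere the Coriolis force deflects motion to the right, so the geostrophic wind blows 90° to the right of the pressure-gradient force (low pressure on the left).
Rotating 270° by 90° clockwise gives 000° — the wind blows toward the north.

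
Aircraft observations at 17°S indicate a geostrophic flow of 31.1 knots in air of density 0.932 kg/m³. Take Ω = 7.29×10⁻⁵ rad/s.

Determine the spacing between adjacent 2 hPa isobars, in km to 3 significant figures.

Coriolis parameter at 17°S:
f = 2Ω sin φ = 2 × 7.29×10⁻⁵ × sin 17° = 4.26×10⁻⁵ s⁻¹
Wind speed in SI: 31.1 knots = 16.0 m/s
Geostrophic balance rearranged: |∂P/∂n| = f ρ V_g
|∂P/∂n| = 4.26×10⁻⁵ × 0.932 × 16.0 = 6.36×10⁻⁴ Pa/m
Isobar spacing: Δn = ΔP/|∂P/∂n| = 200 Pa / 6.36×10⁻⁴ Pa/m = 314646 m ≈ 315 km

315 km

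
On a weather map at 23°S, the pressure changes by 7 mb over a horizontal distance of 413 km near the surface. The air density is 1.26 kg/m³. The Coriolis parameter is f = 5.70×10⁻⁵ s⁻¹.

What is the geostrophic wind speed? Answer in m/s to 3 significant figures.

23.6 m/s

Pressure gradient: |∂P/∂n| = 700 Pa / 413000 m = 1.69×10⁻³ Pa/m
Geostrophic balance (pressure-gradient force = Coriolis force):
V_g = (1/(fρ)) |∂P/∂n| = 1.69×10⁻³ / (5.70×10⁻⁵ × 1.26) = 23.6 m/s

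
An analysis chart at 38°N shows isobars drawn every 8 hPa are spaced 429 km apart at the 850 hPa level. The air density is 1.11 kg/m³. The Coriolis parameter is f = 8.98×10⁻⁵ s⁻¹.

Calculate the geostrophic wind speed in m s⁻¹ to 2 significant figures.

Pressure gradient: |∂P/∂n| = 800 Pa / 429000 m = 1.86×10⁻³ Pa/m
Geostrophic balance (pressure-gradient force = Coriolis force):
V_g = (1/(fρ)) |∂P/∂n| = 1.86×10⁻³ / (8.98×10⁻⁵ × 1.11) = 18.7 m/s

19 m s⁻¹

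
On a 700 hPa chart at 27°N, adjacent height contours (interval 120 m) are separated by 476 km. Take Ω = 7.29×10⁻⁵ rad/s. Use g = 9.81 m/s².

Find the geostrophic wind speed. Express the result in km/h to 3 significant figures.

135 km/h

Coriolis parameter at 27°N:
f = 2Ω sin φ = 2 × 7.29×10⁻⁵ × sin 27° = 6.62×10⁻⁵ s⁻¹
Height gradient: |∂Z/∂n| = 120 m / 476000 m = 2.52×10⁻⁴
On a pressure surface, geostrophic balance gives V_g = (g/f)|∂Z/∂n|:
V_g = 9.81 × 2.52×10⁻⁴ / 6.62×10⁻⁵ = 37.4 m/s
Converting: 37.4 m/s × 3.6 = 135 km/h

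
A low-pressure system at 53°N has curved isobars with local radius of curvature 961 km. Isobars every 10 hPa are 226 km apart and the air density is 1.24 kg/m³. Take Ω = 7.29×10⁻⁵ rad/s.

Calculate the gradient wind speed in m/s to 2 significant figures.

Coriolis parameter at 53°N:
f = 2Ω sin φ = 2 × 7.29×10⁻⁵ × sin 53° = 1.16×10⁻⁴ s⁻¹
Pressure gradient: |∂P/∂n| = 1000 Pa / 226000 m = 4.42×10⁻³ Pa/m
Geostrophic speed: V_g = |∂P/∂n|/(fρ) = 4.42×10⁻³/(1.16×10⁻⁴ × 1.24) = 30.6 m/s
Around a low, centrifugal force acts outward with Coriolis, so pressure-gradient force balances both:
(1/ρ)|∂P/∂n| = fV + V²/R  →  V² + fR·V − fR·V_g = 0
With fR = 1.16×10⁻⁴ × 961×10³ m = 112 m/s:
V = [−fR + √((fR)² + 4 fR V_g)]/2 = [−112 + √(112² + 4×112×30.6)]/2 = 25 m/s
Subgeostrophic (V < V_g = 30.6 m/s), as expected around a low.

25 m/s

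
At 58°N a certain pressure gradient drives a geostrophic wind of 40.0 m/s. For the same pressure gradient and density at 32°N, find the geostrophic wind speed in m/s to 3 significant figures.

With the same pressure gradient and density, V_g ∝ 1/f ∝ 1/sin φ.
V₂ = V₁ · sin φ₁ / sin φ₂ = 40.0 × sin 58° / sin 32°
V₂ = 40.0 × 0.8480/0.5299 = 64.0 m/s

64.0 m/s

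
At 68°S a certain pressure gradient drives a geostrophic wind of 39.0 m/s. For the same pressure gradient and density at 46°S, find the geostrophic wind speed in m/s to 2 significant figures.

With the same pressure gradient and density, V_g ∝ 1/f ∝ 1/sin φ.
V₂ = V₁ · sin φ₁ / sin φ₂ = 39.0 × sin 68° / sin 46°
V₂ = 39.0 × 0.9272/0.7193 = 50 m/s

50 m/s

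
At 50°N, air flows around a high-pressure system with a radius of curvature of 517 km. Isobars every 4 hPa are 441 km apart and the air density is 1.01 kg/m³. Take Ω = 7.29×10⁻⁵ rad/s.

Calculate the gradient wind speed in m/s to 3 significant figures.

9.65 m/s

Coriolis parameter at 50°N:
f = 2Ω sin φ = 2 × 7.29×10⁻⁵ × sin 50° = 1.12×10⁻⁴ s⁻¹
Pressure gradient: |∂P/∂n| = 400 Pa / 441000 m = 9.07×10⁻⁴ Pa/m
Geostrophic speed: V_g = |∂P/∂n|/(fρ) = 9.07×10⁻⁴/(1.12×10⁻⁴ × 1.01) = 8.04 m/s
Around a high, pressure-gradient force acts outward with centrifugal, so Coriolis balances both:
fV = (1/ρ)|∂P/∂n| + V²/R  →  V² − fR·V + fR·V_g = 0
With fR = 1.12×10⁻⁴ × 517×10³ m = 57.7 m/s:
V = [fR − √((fR)² − 4 fR V_g)]/2 = [57.7 − √(57.7² − 4×57.7×8.04)]/2 = 9.65 m/s
Supergeostrophic (V > V_g = 8.04 m/s), as expected around a high.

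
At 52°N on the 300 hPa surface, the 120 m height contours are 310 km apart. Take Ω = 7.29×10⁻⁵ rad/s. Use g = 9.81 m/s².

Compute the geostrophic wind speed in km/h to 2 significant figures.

120 km/h

Coriolis parameter at 52°N:
f = 2Ω sin φ = 2 × 7.29×10⁻⁵ × sin 52° = 1.15×10⁻⁴ s⁻¹
Height gradient: |∂Z/∂n| = 120 m / 310000 m = 3.87×10⁻⁴
On a pressure surface, geostrophic balance gives V_g = (g/f)|∂Z/∂n|:
V_g = 9.81 × 3.87×10⁻⁴ / 1.15×10⁻⁴ = 33.1 m/s
Converting: 33.1 m/s × 3.6 = 120 km/h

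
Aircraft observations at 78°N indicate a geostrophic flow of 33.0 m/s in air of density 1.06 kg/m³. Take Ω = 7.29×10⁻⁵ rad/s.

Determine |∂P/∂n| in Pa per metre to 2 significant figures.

5.0×10⁻³ Pa/m

Coriolis parameter at 78°N:
f = 2Ω sin φ = 2 × 7.29×10⁻⁵ × sin 78° = 1.43×10⁻⁴ s⁻¹
Geostrophic balance rearranged: |∂P/∂n| = f ρ V_g
|∂P/∂n| = 1.43×10⁻⁴ × 1.06 × 33.0 = 4.99×10⁻³ Pa/m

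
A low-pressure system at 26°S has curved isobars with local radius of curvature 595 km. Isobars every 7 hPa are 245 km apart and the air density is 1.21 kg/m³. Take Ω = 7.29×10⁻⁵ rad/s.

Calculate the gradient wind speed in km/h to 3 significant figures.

82.9 km/h

Coriolis parameter at 26°S:
f = 2Ω sin φ = 2 × 7.29×10⁻⁵ × sin 26° = 6.39×10⁻⁵ s⁻¹
Pressure gradient: |∂P/∂n| = 700 Pa / 245000 m = 2.86×10⁻³ Pa/m
Geostrophic speed: V_g = |∂P/∂n|/(fρ) = 2.86×10⁻³/(6.39×10⁻⁵ × 1.21) = 36.9 m/s
Around a low, centrifugal force acts outward with Coriolis, so pressure-gradient force balances both:
(1/ρ)|∂P/∂n| = fV + V²/R  →  V² + fR·V − fR·V_g = 0
With fR = 6.39×10⁻⁵ × 595×10³ m = 38.0 m/s:
V = [−fR + √((fR)² + 4 fR V_g)]/2 = [−38.0 + √(38.0² + 4×38.0×36.9)]/2 = 23 m/s
Subgeostrophic (V < V_g = 36.9 m/s), as expected around a low.
Converting: 23 m/s × 3.6 = 82.9 km/h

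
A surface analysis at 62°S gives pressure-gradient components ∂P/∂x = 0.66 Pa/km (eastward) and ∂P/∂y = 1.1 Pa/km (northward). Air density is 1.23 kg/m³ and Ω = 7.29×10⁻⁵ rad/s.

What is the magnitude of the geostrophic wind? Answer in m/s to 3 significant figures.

8.10 m/s

Coriolis parameter at 62°S:
f = 2Ω sin φ = 2 × 7.29×10⁻⁵ × sin 62° = 1.29×10⁻⁴ s⁻¹
In the Southern Hemisphere f is negative: f = −1.29×10⁻⁴ s⁻¹.
Component geostrophic relations (x east, y north):
u_g = −(1/(fρ)) ∂P/∂y,  v_g = (1/(fρ)) ∂P/∂x
u_g = −(1.1×10⁻³)/(−1.29×10⁻⁴ × 1.23) = 6.95 m/s;  v_g = (0.66×10⁻³)/(−1.29×10⁻⁴ × 1.23) = −4.17 m/s
|V_g| = √(u_g² + v_g²) = 8.10 m/s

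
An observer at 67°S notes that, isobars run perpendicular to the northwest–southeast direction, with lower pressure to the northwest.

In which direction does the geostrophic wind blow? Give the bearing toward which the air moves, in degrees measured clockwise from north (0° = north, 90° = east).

The pressure-gradient force points toward the northwest (bearing 315°).
Geostrophic balance: in the Southern Hemisphere the Coriolis force deflects motion to the left, so the geostrophic wind blows 90° to the left of the pressure-gradient force (low pressure on the right).
Rotating 315° by 90° counterclockwise gives 225° — the wind blows toward the southwest.

225°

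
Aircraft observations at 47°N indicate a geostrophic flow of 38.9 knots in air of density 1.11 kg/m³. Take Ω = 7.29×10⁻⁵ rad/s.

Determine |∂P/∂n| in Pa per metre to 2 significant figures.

Coriolis parameter at 47°N:
f = 2Ω sin φ = 2 × 7.29×10⁻⁵ × sin 47° = 1.07×10⁻⁴ s⁻¹
Wind speed in SI: 38.9 knots = 20.0 m/s
Geostrophic balance rearranged: |∂P/∂n| = f ρ V_g
|∂P/∂n| = 1.07×10⁻⁴ × 1.11 × 20.0 = 2.37×10⁻³ Pa/m

2.4×10⁻³ Pa/m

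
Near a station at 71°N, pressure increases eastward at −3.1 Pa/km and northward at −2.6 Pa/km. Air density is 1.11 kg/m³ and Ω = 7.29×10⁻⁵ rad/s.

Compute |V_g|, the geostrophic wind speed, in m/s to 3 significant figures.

Coriolis parameter at 71°N:
f = 2Ω sin φ = 2 × 7.29×10⁻⁵ × sin 71° = 1.38×10⁻⁴ s⁻¹
Component geostrophic relations (x east, y north):
u_g = −(1/(fρ)) ∂P/∂y,  v_g = (1/(fρ)) ∂P/∂x
u_g = −(−2.6×10⁻³)/(1.38×10⁻⁴ × 1.11) = 17.0 m/s;  v_g = (−3.1×10⁻³)/(1.38×10⁻⁴ × 1.11) = −20.3 m/s
|V_g| = √(u_g² + v_g²) = 26.4 m/s

26.4 m/s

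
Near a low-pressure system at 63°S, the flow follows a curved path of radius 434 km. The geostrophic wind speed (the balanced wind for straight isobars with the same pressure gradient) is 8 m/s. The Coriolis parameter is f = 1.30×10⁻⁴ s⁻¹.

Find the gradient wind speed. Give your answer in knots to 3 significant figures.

13.8 knots

Around a low, centrifugal force acts outward with Coriolis, so pressure-gradient force balances both:
(1/ρ)|∂P/∂n| = fV + V²/R  →  V² + fR·V − fR·V_g = 0
With fR = 1.30×10⁻⁴ × 434×10³ m = 56.4 m/s:
V = [−fR + √((fR)² + 4 fR V_g)]/2 = [−56.4 + √(56.4² + 4×56.4×8)]/2 = 7.11 m/s
Subgeostrophic (V < V_g = 8 m/s), as expected around a low.
Converting: 7.11 m/s × 1.944 = 13.8 knots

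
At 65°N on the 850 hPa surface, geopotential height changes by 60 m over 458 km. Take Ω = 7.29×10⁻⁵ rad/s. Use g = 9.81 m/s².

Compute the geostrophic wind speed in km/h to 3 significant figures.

Coriolis parameter at 65°N:
f = 2Ω sin φ = 2 × 7.29×10⁻⁵ × sin 65° = 1.32×10⁻⁴ s⁻¹
Height gradient: |∂Z/∂n| = 60 m / 458000 m = 1.31×10⁻⁴
On a pressure surface, geostrophic balance gives V_g = (g/f)|∂Z/∂n|:
V_g = 9.81 × 1.31×10⁻⁴ / 1.32×10⁻⁴ = 9.73 m/s
Converting: 9.73 m/s × 3.6 = 35.0 km/h

35.0 km/h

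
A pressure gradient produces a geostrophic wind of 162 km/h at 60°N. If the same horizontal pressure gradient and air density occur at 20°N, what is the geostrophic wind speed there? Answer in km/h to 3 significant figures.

410 km/h

With the same pressure gradient and density, V_g ∝ 1/f ∝ 1/sin φ.
V₂ = V₁ · sin φ₁ / sin φ₂ = 162 × sin 60° / sin 20°
V₂ = 162 × 0.8660/0.3420 = 410 km/h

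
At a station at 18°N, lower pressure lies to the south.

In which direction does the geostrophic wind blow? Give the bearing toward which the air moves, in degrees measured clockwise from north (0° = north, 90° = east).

270°

The pressure-gradient force points toward the south (bearing 180°).
Geostrophic balance: in the Northern Hemisphere the Coriolis force deflects motion to the right, so the geostrophic wind blows 90° to the right of the pressure-gradient force (low pressure on the left).
Rotating 180° by 90° clockwise gives 270° — the wind blows toward the west.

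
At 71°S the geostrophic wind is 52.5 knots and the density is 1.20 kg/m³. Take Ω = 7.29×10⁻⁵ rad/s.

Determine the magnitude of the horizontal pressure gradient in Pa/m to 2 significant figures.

4.5×10⁻³ Pa/m

Coriolis parameter at 71°S:
f = 2Ω sin φ = 2 × 7.29×10⁻⁵ × sin 71° = 1.38×10⁻⁴ s⁻¹
Wind speed in SI: 52.5 knots = 27.0 m/s
Geostrophic balance rearranged: |∂P/∂n| = f ρ V_g
|∂P/∂n| = 1.38×10⁻⁴ × 1.20 × 27.0 = 4.47×10⁻³ Pa/m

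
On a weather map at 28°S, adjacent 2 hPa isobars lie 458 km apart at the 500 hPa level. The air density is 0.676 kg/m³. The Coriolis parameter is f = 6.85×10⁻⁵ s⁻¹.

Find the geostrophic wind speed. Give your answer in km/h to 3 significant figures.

Pressure gradient: |∂P/∂n| = 200 Pa / 458000 m = 4.37×10⁻⁴ Pa/m
Geostrophic balance (pressure-gradient force = Coriolis force):
V_g = (1/(fρ)) |∂P/∂n| = 4.37×10⁻⁴ / (6.85×10⁻⁵ × 0.676) = 9.43 m/s
Converting: 9.43 m/s × 3.6 = 33.9 km/h

33.9 km/h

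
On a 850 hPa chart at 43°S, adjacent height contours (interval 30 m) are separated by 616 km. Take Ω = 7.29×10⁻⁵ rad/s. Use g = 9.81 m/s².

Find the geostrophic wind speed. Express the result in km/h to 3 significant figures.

17.3 km/h

Coriolis parameter at 43°S:
f = 2Ω sin φ = 2 × 7.29×10⁻⁵ × sin 43° = 9.94×10⁻⁵ s⁻¹
Height gradient: |∂Z/∂n| = 30 m / 616000 m = 4.87×10⁻⁵
On a pressure surface, geostrophic balance gives V_g = (g/f)|∂Z/∂n|:
V_g = 9.81 × 4.87×10⁻⁵ / 9.94×10⁻⁵ = 4.80 m/s
Converting: 4.80 m/s × 3.6 = 17.3 km/h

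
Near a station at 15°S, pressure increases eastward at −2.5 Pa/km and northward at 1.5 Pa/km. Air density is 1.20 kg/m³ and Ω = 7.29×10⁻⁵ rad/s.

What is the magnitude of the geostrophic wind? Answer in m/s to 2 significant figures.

Coriolis parameter at 15°S:
f = 2Ω sin φ = 2 × 7.29×10⁻⁵ × sin 15° = 3.77×10⁻⁵ s⁻¹
In the Southern Hemisphere f is negative: f = −3.77×10⁻⁵ s⁻¹.
Component geostrophic relations (x east, y north):
u_g = −(1/(fρ)) ∂P/∂y,  v_g = (1/(fρ)) ∂P/∂x
u_g = −(1.5×10⁻³)/(−3.77×10⁻⁵ × 1.20) = 33.1 m/s;  v_g = (−2.5×10⁻³)/(−3.77×10⁻⁵ × 1.20) = 55.2 m/s
|V_g| = √(u_g² + v_g²) = 64.4 m/s

64 m/s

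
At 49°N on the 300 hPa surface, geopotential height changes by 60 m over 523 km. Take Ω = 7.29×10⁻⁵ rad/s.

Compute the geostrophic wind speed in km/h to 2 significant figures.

37 km/h

Coriolis parameter at 49°N:
f = 2Ω sin φ = 2 × 7.29×10⁻⁵ × sin 49° = 1.10×10⁻⁴ s⁻¹
Height gradient: |∂Z/∂n| = 60 m / 523000 m = 1.15×10⁻⁴
On a pressure surface, geostrophic balance gives V_g = (g/f)|∂Z/∂n|:
V_g = 9.81 × 1.15×10⁻⁴ / 1.10×10⁻⁴ = 10.2 m/s
Converting: 10.2 m/s × 3.6 = 37 km/h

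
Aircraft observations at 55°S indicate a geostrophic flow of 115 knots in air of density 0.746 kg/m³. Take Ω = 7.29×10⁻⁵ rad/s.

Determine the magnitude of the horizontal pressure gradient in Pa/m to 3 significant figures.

Coriolis parameter at 55°S:
f = 2Ω sin φ = 2 × 7.29×10⁻⁵ × sin 55° = 1.19×10⁻⁴ s⁻¹
Wind speed in SI: 115 knots = 59.2 m/s
Geostrophic balance rearranged: |∂P/∂n| = f ρ V_g
|∂P/∂n| = 1.19×10⁻⁴ × 0.746 × 59.2 = 5.27×10⁻³ Pa/m

5.27×10⁻³ Pa/m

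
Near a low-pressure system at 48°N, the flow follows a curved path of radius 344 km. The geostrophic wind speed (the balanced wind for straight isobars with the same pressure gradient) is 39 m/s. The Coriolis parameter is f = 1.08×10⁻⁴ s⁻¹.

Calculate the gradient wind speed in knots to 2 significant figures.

Around a low, centrifugal force acts outward with Coriolis, so pressure-gradient force balances both:
(1/ρ)|∂P/∂n| = fV + V²/R  →  V² + fR·V − fR·V_g = 0
With fR = 1.08×10⁻⁴ × 344×10³ m = 37.2 m/s:
V = [−fR + √((fR)² + 4 fR V_g)]/2 = [−37.2 + √(37.2² + 4×37.2×39)]/2 = 23.8 m/s
Subgeostrophic (V < V_g = 39 m/s), as expected around a low.
Converting: 23.8 m/s × 1.944 = 46 knots

46 knots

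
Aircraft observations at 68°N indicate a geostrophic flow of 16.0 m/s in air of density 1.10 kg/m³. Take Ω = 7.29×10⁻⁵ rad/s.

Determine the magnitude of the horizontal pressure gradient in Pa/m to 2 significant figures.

Coriolis parameter at 68°N:
f = 2Ω sin φ = 2 × 7.29×10⁻⁵ × sin 68° = 1.35×10⁻⁴ s⁻¹
Geostrophic balance rearranged: |∂P/∂n| = f ρ V_g
|∂P/∂n| = 1.35×10⁻⁴ × 1.10 × 16.0 = 2.38×10⁻³ Pa/m

2.4×10⁻³ Pa/m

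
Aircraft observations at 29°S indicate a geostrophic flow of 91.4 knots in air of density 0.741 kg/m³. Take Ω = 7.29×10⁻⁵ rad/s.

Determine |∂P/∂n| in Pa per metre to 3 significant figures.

Coriolis parameter at 29°S:
f = 2Ω sin φ = 2 × 7.29×10⁻⁵ × sin 29° = 7.07×10⁻⁵ s⁻¹
Wind speed in SI: 91.4 knots = 47.0 m/s
Geostrophic balance rearranged: |∂P/∂n| = f ρ V_g
|∂P/∂n| = 7.07×10⁻⁵ × 0.741 × 47.0 = 2.46×10⁻³ Pa/m

2.46×10⁻³ Pa/m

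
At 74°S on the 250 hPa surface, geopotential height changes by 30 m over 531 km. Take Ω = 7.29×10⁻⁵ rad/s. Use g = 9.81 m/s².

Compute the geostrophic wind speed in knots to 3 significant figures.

Coriolis parameter at 74°S:
f = 2Ω sin φ = 2 × 7.29×10⁻⁵ × sin 74° = 1.40×10⁻⁴ s⁻¹
Height gradient: |∂Z/∂n| = 30 m / 531000 m = 5.65×10⁻⁵
On a pressure surface, geostrophic balance gives V_g = (g/f)|∂Z/∂n|:
V_g = 9.81 × 5.65×10⁻⁵ / 1.40×10⁻⁴ = 3.95 m/s
Converting: 3.95 m/s × 1.944 = 7.69 knots

7.69 knots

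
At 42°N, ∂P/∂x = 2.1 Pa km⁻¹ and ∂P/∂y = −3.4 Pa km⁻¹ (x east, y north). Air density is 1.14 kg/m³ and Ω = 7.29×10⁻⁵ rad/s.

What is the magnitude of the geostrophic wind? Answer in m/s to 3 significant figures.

Coriolis parameter at 42°N:
f = 2Ω sin φ = 2 × 7.29×10⁻⁵ × sin 42° = 9.76×10⁻⁵ s⁻¹
Component geostrophic relations (x east, y north):
u_g = −(1/(fρ)) ∂P/∂y,  v_g = (1/(fρ)) ∂P/∂x
u_g = −(−3.4×10⁻³)/(9.76×10⁻⁵ × 1.14) = 30.6 m/s;  v_g = (2.1×10⁻³)/(9.76×10⁻⁵ × 1.14) = 18.9 m/s
|V_g| = √(u_g² + v_g²) = 35.9 m/s

35.9 m/s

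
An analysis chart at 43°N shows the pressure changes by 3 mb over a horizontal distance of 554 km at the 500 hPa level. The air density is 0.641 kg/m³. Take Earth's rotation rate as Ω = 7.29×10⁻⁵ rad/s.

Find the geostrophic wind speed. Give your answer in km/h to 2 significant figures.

31 km/h

Coriolis parameter at 43°N:
f = 2Ω sin φ = 2 × 7.29×10⁻⁵ × sin 43° = 9.94×10⁻⁵ s⁻¹
Pressure gradient: |∂P/∂n| = 300 Pa / 554000 m = 5.42×10⁻⁴ Pa/m
Geostrophic balance (pressure-gradient force = Coriolis force):
V_g = (1/(fρ)) |∂P/∂n| = 5.42×10⁻⁴ / (9.94×10⁻⁵ × 0.641) = 8.50 m/s
Converting: 8.50 m/s × 3.6 = 31 km/h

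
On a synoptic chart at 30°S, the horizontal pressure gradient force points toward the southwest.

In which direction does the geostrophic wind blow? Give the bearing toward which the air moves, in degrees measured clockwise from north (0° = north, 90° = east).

The pressure-gradient force points toward the southwest (bearing 225°).
Geostrophic balance: in the Southern Hemisphere the Coriolis force deflects motion to the left, so the geostrophic wind blows 90° to the left of the pressure-gradient force (low pressure on the right).
Rotating 225° by 90° counterclockwise gives 135° — the wind blows toward the southeast.

135°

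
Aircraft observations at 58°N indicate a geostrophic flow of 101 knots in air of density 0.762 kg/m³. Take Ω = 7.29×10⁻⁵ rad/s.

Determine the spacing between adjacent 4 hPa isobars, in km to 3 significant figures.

81.7 km

Coriolis parameter at 58°N:
f = 2Ω sin φ = 2 × 7.29×10⁻⁵ × sin 58° = 1.24×10⁻⁴ s⁻¹
Wind speed in SI: 101 knots = 52.0 m/s
Geostrophic balance rearranged: |∂P/∂n| = f ρ V_g
|∂P/∂n| = 1.24×10⁻⁴ × 0.762 × 52.0 = 4.90×10⁻³ Pa/m
Isobar spacing: Δn = ΔP/|∂P/∂n| = 400 Pa / 4.90×10⁻³ Pa/m = 81709 m ≈ 81.7 km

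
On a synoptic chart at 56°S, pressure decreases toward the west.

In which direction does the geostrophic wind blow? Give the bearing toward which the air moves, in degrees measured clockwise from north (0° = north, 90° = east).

180°

The pressure-gradient force points toward the west (bearing 270°).
Geostrophic balance: in the Southern Hemisphere the Coriolis force deflects motion to the left, so the geostrophic wind blows 90° to the left of the pressure-gradient force (low pressure on the right).
Rotating 270° by 90° counterclockwise gives 180° — the wind blows toward the south.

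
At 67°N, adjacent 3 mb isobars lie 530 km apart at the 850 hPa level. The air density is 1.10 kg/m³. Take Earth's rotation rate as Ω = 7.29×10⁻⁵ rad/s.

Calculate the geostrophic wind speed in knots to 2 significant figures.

Coriolis parameter at 67°N:
f = 2Ω sin φ = 2 × 7.29×10⁻⁵ × sin 67° = 1.34×10⁻⁴ s⁻¹
Pressure gradient: |∂P/∂n| = 300 Pa / 530000 m = 5.66×10⁻⁴ Pa/m
Geostrophic balance (pressure-gradient force = Coriolis force):
V_g = (1/(fρ)) |∂P/∂n| = 5.66×10⁻⁴ / (1.34×10⁻⁴ × 1.10) = 3.83 m/s
Converting: 3.83 m/s × 1.944 = 7.5 knots

7.5 knots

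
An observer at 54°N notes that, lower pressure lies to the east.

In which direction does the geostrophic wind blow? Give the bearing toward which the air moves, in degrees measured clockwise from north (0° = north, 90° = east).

180°

The pressure-gradient force points toward the east (bearing 090°).
Geostrophic balance: in the Northern Hemisphere the Coriolis force deflects motion to the right, so the geostrophic wind blows 90° to the right of the pressure-gradient force (low pressure on the left).
Rotating 090° by 90° clockwise gives 180° — the wind blows toward the south.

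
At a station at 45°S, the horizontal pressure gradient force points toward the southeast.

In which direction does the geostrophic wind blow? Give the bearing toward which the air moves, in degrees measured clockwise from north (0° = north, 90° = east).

The pressure-gradient force points toward the southeast (bearing 135°).
Geostrophic balance: in the Southern Hemisphere the Coriolis force deflects motion to the left, so the geostrophic wind blows 90° to the left of the pressure-gradient force (low pressure on the right).
Rotating 135° by 90° counterclockwise gives 045° — the wind blows toward the northeast.

045°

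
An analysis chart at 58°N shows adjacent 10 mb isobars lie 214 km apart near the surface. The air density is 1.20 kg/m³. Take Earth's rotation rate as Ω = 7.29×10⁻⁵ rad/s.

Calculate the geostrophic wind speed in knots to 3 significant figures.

Coriolis parameter at 58°N:
f = 2Ω sin φ = 2 × 7.29×10⁻⁵ × sin 58° = 1.24×10⁻⁴ s⁻¹
Pressure gradient: |∂P/∂n| = 1000 Pa / 214000 m = 4.67×10⁻³ Pa/m
Geostrophic balance (pressure-gradient force = Coriolis force):
V_g = (1/(fρ)) |∂P/∂n| = 4.67×10⁻³ / (1.24×10⁻⁴ × 1.20) = 31.5 m/s
Converting: 31.5 m/s × 1.944 = 61.2 knots

61.2 knots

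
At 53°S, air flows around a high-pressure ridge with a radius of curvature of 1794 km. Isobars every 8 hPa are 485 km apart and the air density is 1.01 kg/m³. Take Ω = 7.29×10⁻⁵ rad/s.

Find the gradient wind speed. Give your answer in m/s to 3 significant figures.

15.1 m/s

Coriolis parameter at 53°S:
f = 2Ω sin φ = 2 × 7.29×10⁻⁵ × sin 53° = 1.16×10⁻⁴ s⁻¹
Pressure gradient: |∂P/∂n| = 800 Pa / 485000 m = 1.65×10⁻³ Pa/m
Geostrophic speed: V_g = |∂P/∂n|/(fρ) = 1.65×10⁻³/(1.16×10⁻⁴ × 1.01) = 14.0 m/s
Around a high, pressure-gradient force acts outward with centrifugal, so Coriolis balances both:
fV = (1/ρ)|∂P/∂n| + V²/R  →  V² − fR·V + fR·V_g = 0
With fR = 1.16×10⁻⁴ × 1794×10³ m = 209 m/s:
V = [fR − √((fR)² − 4 fR V_g)]/2 = [209 − √(209² − 4×209×14)]/2 = 15.1 m/s
Supergeostrophic (V > V_g = 14 m/s), as expected around a high.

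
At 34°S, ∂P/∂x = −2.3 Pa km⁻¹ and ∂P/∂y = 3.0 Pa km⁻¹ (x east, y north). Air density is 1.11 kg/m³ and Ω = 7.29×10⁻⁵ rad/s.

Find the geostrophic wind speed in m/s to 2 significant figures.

Coriolis parameter at 34°S:
f = 2Ω sin φ = 2 × 7.29×10⁻⁵ × sin 34° = 8.15×10⁻⁵ s⁻¹
In the Southern Hemisphere f is negative: f = −8.15×10⁻⁵ s⁻¹.
Component geostrophic relations (x east, y north):
u_g = −(1/(fρ)) ∂P/∂y,  v_g = (1/(fρ)) ∂P/∂x
u_g = −(3.0×10⁻³)/(−8.15×10⁻⁵ × 1.11) = 33.1 m/s;  v_g = (−2.3×10⁻³)/(−8.15×10⁻⁵ × 1.11) = 25.4 m/s
|V_g| = √(u_g² + v_g²) = 41.8 m/s

42 m/s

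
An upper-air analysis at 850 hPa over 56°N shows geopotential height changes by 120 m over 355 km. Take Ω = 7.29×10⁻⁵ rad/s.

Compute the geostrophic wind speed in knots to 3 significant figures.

53.3 knots

Coriolis parameter at 56°N:
f = 2Ω sin φ = 2 × 7.29×10⁻⁵ × sin 56° = 1.21×10⁻⁴ s⁻¹
Height gradient: |∂Z/∂n| = 120 m / 355000 m = 3.38×10⁻⁴
On a pressure surface, geostrophic balance gives V_g = (g/f)|∂Z/∂n|:
V_g = 9.81 × 3.38×10⁻⁴ / 1.21×10⁻⁴ = 27.4 m/s
Converting: 27.4 m/s × 1.944 = 53.3 knots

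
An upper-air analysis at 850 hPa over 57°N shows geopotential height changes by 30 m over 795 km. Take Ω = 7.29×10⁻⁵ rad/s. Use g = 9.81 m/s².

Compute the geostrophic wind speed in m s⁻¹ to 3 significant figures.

3.03 m s⁻¹

Coriolis parameter at 57°N:
f = 2Ω sin φ = 2 × 7.29×10⁻⁵ × sin 57° = 1.22×10⁻⁴ s⁻¹
Height gradient: |∂Z/∂n| = 30 m / 795000 m = 3.77×10⁻⁵
On a pressure surface, geostrophic balance gives V_g = (g/f)|∂Z/∂n|:
V_g = 9.81 × 3.77×10⁻⁵ / 1.22×10⁻⁴ = 3.03 m/s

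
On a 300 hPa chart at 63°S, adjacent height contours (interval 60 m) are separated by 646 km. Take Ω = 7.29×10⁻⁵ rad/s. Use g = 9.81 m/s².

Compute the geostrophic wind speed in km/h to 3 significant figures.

25.2 km/h

Coriolis parameter at 63°S:
f = 2Ω sin φ = 2 × 7.29×10⁻⁵ × sin 63° = 1.30×10⁻⁴ s⁻¹
Height gradient: |∂Z/∂n| = 60 m / 646000 m = 9.29×10⁻⁵
On a pressure surface, geostrophic balance gives V_g = (g/f)|∂Z/∂n|:
V_g = 9.81 × 9.29×10⁻⁵ / 1.30×10⁻⁴ = 7.01 m/s
Converting: 7.01 m/s × 3.6 = 25.2 km/h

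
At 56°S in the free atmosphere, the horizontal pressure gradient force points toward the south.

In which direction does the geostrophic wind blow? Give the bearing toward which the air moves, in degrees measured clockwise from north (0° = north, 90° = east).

090°

The pressure-gradient force points toward the south (bearing 180°).
Geostrophic balance: in the Southern Hemisphere the Coriolis force deflects motion to the left, so the geostrophic wind blows 90° to the left of the pressure-gradient force (low pressure on the right).
Rotating 180° by 90° counterclockwise gives 090° — the wind blows toward the east.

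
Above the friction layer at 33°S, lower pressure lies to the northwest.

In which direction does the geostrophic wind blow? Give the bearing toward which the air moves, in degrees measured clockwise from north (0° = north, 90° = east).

The pressure-gradient force points toward the northwest (bearing 315°).
Geostrophic balance: in the Southern Hemisphere the Coriolis force deflects motion to the left, so the geostrophic wind blows 90° to the left of the pressure-gradient force (low pressure on the right).
Rotating 315° by 90° counterclockwise gives 225° — the wind blows toward the southwest.

225°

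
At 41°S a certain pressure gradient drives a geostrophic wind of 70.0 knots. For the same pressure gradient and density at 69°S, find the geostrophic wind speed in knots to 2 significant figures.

49 knots

With the same pressure gradient and density, V_g ∝ 1/f ∝ 1/sin φ.
V₂ = V₁ · sin φ₁ / sin φ₂ = 70.0 × sin 41° / sin 69°
V₂ = 70.0 × 0.6561/0.9336 = 49 knots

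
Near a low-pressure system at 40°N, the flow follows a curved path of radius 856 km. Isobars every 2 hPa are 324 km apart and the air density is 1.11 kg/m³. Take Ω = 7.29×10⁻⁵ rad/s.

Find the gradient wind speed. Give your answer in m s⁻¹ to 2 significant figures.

5.5 m s⁻¹

Coriolis parameter at 40°N:
f = 2Ω sin φ = 2 × 7.29×10⁻⁵ × sin 40° = 9.37×10⁻⁵ s⁻¹
Pressure gradient: |∂P/∂n| = 200 Pa / 324000 m = 6.17×10⁻⁴ Pa/m
Geostrophic speed: V_g = |∂P/∂n|/(fρ) = 6.17×10⁻⁴/(9.37×10⁻⁵ × 1.11) = 5.93 m/s
Around a low, centrifugal force acts outward with Coriolis, so pressure-gradient force balances both:
(1/ρ)|∂P/∂n| = fV + V²/R  →  V² + fR·V − fR·V_g = 0
With fR = 9.37×10⁻⁵ × 856×10³ m = 80.2 m/s:
V = [−fR + √((fR)² + 4 fR V_g)]/2 = [−80.2 + √(80.2² + 4×80.2×5.93)]/2 = 5.55 m/s
Subgeostrophic (V < V_g = 5.93 m/s), as expected around a low.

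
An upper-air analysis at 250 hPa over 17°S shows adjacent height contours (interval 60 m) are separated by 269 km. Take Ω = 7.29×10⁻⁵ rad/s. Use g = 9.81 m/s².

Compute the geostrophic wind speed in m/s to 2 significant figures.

Coriolis parameter at 17°S:
f = 2Ω sin φ = 2 × 7.29×10⁻⁵ × sin 17° = 4.26×10⁻⁵ s⁻¹
Height gradient: |∂Z/∂n| = 60 m / 269000 m = 2.23×10⁻⁴
On a pressure surface, geostrophic balance gives V_g = (g/f)|∂Z/∂n|:
V_g = 9.81 × 2.23×10⁻⁴ / 4.26×10⁻⁵ = 51.3 m/s

51 m/s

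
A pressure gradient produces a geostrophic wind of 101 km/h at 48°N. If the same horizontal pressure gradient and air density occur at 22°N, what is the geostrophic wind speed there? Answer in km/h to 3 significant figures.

200 km/h

With the same pressure gradient and density, V_g ∝ 1/f ∝ 1/sin φ.
V₂ = V₁ · sin φ₁ / sin φ₂ = 101 × sin 48° / sin 22°
V₂ = 101 × 0.7431/0.3746 = 200 km/h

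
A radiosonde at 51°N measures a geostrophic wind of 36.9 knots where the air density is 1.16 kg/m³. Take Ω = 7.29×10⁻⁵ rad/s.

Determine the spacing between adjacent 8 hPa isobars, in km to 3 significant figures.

Coriolis parameter at 51°N:
f = 2Ω sin φ = 2 × 7.29×10⁻⁵ × sin 51° = 1.13×10⁻⁴ s⁻¹
Wind speed in SI: 36.9 knots = 19.0 m/s
Geostrophic balance rearranged: |∂P/∂n| = f ρ V_g
|∂P/∂n| = 1.13×10⁻⁴ × 1.16 × 19.0 = 2.50×10⁻³ Pa/m
Isobar spacing: Δn = ΔP/|∂P/∂n| = 800 Pa / 2.50×10⁻³ Pa/m = 320632 m ≈ 321 km

321 km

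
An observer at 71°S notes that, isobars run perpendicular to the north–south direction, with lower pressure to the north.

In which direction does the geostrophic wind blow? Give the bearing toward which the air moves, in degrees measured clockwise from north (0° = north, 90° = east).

The pressure-gradient force points toward the north (bearing 000°).
Geostrophic balance: in the Southern Hemisphere the Coriolis force deflects motion to the left, so the geostrophic wind blows 90° to the left of the pressure-gradient force (low pressure on the right).
Rotating 000° by 90° counterclockwise gives 270° — the wind blows toward the west.

270°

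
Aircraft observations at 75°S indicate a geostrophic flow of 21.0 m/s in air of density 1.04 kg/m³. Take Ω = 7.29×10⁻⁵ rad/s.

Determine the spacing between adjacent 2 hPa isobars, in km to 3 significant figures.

Coriolis parameter at 75°S:
f = 2Ω sin φ = 2 × 7.29×10⁻⁵ × sin 75° = 1.41×10⁻⁴ s⁻¹
Geostrophic balance rearranged: |∂P/∂n| = f ρ V_g
|∂P/∂n| = 1.41×10⁻⁴ × 1.04 × 21.0 = 3.08×10⁻³ Pa/m
Isobar spacing: Δn = ΔP/|∂P/∂n| = 200 Pa / 3.08×10⁻³ Pa/m = 65024 m ≈ 65.0 km

65.0 km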